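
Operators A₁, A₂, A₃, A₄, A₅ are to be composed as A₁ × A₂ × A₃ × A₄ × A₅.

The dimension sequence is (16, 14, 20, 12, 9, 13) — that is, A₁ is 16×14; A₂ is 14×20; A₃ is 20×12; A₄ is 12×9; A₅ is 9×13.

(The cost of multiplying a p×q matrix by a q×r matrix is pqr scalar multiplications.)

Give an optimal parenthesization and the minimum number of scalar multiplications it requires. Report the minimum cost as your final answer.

Adjacent pairs: A₁A₂ = 16·14·20 = 4480; A₂A₃ = 14·20·12 = 3360; A₃A₄ = 20·12·9 = 2160; A₄A₅ = 12·9·13 = 1404.
Length 3: A₁..A₃: k=1: 0+3360+16·14·12=6048; k=2: 4480+0+16·20·12=8320 → min 6048 | A₂..A₄: k=2: 0+2160+14·20·9=4680; k=3: 3360+0+14·12·9=4872 → min 4680 | A₃..A₅: k=3: 0+1404+20·12·13=4524; k=4: 2160+0+20·9·13=4500 → min 4500.
Length 4: A₁..A₄: k=1: 0+4680+16·14·9=6696; k=2: 4480+2160+16·20·9=9520; k=3: 6048+0+16·12·9=7776 → min 6696 | A₂..A₅: k=2: 0+4500+14·20·13=8140; k=3: 3360+1404+14·12·13=6948; k=4: 4680+0+14·9·13=6318 → min 6318.
Length 5: A₁..A₅: k=1: 0+6318+16·14·13=9230; k=2: 4480+4500+16·20·13=13140; k=3: 6048+1404+16·12·13=9948; k=4: 6696+0+16·9·13=8568 → min 8568.
Optimal parenthesization: ((A₁ × (A₂ × (A₃ × A₄))) × A₅) with cost 8568.

8568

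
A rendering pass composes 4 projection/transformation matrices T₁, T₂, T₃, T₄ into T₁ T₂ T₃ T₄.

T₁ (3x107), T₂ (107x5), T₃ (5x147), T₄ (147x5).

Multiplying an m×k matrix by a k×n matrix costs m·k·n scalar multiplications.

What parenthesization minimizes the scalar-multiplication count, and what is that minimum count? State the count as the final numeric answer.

5355

Adjacent pairs: T₁T₂ = 3·107·5 = 1605; T₂T₃ = 107·5·147 = 78645; T₃T₄ = 5·147·5 = 3675.
Length 3: T₁..T₃: k=1: 0+78645+3·107·147=125832; k=2: 1605+0+3·5·147=3810 → min 3810 | T₂..T₄: k=2: 0+3675+107·5·5=6350; k=3: 78645+0+107·147·5=157290 → min 6350.
Length 4: T₁..T₄: k=1: 0+6350+3·107·5=7955; k=2: 1605+3675+3·5·5=5355; k=3: 3810+0+3·147·5=6015 → min 5355.
Optimal parenthesization: ((T₁ T₂) (T₃ T₄)) with cost 5355.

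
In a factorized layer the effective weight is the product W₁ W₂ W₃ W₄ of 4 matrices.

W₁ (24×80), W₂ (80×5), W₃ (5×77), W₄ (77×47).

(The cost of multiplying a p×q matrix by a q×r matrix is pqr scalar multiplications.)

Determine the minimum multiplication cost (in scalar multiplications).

33335

Adjacent pairs: W₁W₂ = 24·80·5 = 9600; W₂W₃ = 80·5·77 = 30800; W₃W₄ = 5·77·47 = 18095.
Length 3: W₁..W₃: k=1: 0+30800+24·80·77=178640; k=2: 9600+0+24·5·77=18840 → min 18840 | W₂..W₄: k=2: 0+18095+80·5·47=36895; k=3: 30800+0+80·77·47=320320 → min 36895.
Length 4: W₁..W₄: k=1: 0+36895+24·80·47=127135; k=2: 9600+18095+24·5·47=33335; k=3: 18840+0+24·77·47=105696 → min 33335.
Optimal order: ((W₁ W₂) (W₃ W₄)) with cost 33335.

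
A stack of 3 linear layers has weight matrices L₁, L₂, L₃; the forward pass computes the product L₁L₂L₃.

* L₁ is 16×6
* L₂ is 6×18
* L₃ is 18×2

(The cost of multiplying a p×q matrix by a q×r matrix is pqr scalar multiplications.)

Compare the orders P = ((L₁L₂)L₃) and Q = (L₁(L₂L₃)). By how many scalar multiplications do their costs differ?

1896

Order P = ((L₁L₂)L₃): (L₁L₂): 16×6 by 6×18 → 16×18, cost 16·6·18 = 1728; ((L₁L₂)L₃): 16×18 by 18×2 → 16×2, cost 16·18·2 = 576; cumulative 2304. Total 2304.
Order Q = (L₁(L₂L₃)): (L₂L₃): 6×18 by 18×2 → 6×2, cost 6·18·2 = 216; (L₁(L₂L₃)): 16×6 by 6×2 → 16×2, cost 16·6·2 = 192; cumulative 408. Total 408.
Difference: |2304 − 408| = 1896.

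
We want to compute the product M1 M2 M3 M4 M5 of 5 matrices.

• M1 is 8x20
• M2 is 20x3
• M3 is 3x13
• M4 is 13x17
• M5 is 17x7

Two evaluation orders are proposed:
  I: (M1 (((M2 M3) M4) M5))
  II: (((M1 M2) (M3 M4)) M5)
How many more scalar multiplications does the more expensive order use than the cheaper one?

6197

Order I = (M1 (((M2 M3) M4) M5)): (M2 M3): 20×3 by 3×13 → 20×13, cost 20·3·13 = 780; ((M2 M3) M4): 20×13 by 13×17 → 20×17, cost 20·13·17 = 4420; cumulative 5200; (((M2 M3) M4) M5): 20×17 by 17×7 → 20×7, cost 20·17·7 = 2380; cumulative 7580; (M1 (((M2 M3) M4) M5)): 8×20 by 20×7 → 8×7, cost 8·20·7 = 1120; cumulative 8700. Total 8700.
Order II = (((M1 M2) (M3 M4)) M5): (M1 M2): 8×20 by 20×3 → 8×3, cost 8·20·3 = 480; (M3 M4): 3×13 by 13×17 → 3×17, cost 3·13·17 = 663; ((M1 M2) (M3 M4)): 8×3 by 3×17 → 8×17, cost 8·3·17 = 408; cumulative 1551; (((M1 M2) (M3 M4)) M5): 8×17 by 17×7 → 8×7, cost 8·17·7 = 952; cumulative 2503. Total 2503.
Difference: |8700 − 2503| = 6197.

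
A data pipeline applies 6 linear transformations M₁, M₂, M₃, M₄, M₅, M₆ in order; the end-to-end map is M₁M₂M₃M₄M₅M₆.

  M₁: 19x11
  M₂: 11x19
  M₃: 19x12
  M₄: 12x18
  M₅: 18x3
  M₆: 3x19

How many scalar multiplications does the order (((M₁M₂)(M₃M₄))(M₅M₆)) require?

(M₁M₂): 19×11 by 11×19 → 19×19, cost 19·11·19 = 3971
(M₃M₄): 19×12 by 12×18 → 19×18, cost 19·12·18 = 4104
((M₁M₂)(M₃M₄)): 19×19 by 19×18 → 19×18, cost 19·19·18 = 6498; cumulative 14573
(M₅M₆): 18×3 by 3×19 → 18×19, cost 18·3·19 = 1026
(((M₁M₂)(M₃M₄))(M₅M₆)): 19×18 by 18×19 → 19×19, cost 19·18·19 = 6498; cumulative 22097
Total: 22097 scalar multiplications.

22097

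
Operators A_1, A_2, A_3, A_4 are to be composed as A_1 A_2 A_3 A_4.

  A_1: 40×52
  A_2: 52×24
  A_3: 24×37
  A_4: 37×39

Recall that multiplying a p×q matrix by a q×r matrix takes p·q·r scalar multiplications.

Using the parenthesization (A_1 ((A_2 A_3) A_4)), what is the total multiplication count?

(A_2 A_3): 52×24 by 24×37 → 52×37, cost 52·24·37 = 46176
((A_2 A_3) A_4): 52×37 by 37×39 → 52×39, cost 52·37·39 = 75036; cumulative 121212
(A_1 ((A_2 A_3) A_4)): 40×52 by 52×39 → 40×39, cost 40·52·39 = 81120; cumulative 202332
Total: 202332 scalar multiplications.

202332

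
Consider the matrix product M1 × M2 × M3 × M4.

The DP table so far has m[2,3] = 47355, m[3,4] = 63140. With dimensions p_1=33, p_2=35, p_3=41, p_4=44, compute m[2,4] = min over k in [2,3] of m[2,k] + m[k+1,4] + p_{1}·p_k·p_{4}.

m[2,4] = min over k∈[2,3] of m[2,k]+m[k+1,4]+p_{1}·p_k·p_{4}.
k=2: 0 + 63140 + 33·35·44 = 113960; k=3: 47355 + 0 + 33·41·44 = 106887.
Minimum: 106887 at k=3.

106887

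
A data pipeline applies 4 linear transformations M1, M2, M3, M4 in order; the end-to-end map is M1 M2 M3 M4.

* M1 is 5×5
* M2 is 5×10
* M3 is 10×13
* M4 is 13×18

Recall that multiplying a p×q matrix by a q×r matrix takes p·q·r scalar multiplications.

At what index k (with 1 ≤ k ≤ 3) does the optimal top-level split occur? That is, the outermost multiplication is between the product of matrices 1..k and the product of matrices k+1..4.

Adjacent pairs: M1M2 = 5·5·10 = 250; M2M3 = 5·10·13 = 650; M3M4 = 10·13·18 = 2340.
Length 3: M1..M3: k=1: 0+650+5·5·13=975; k=2: 250+0+5·10·13=900 → min 900 | M2..M4: k=2: 0+2340+5·10·18=3240; k=3: 650+0+5·13·18=1820 → min 1820.
Top-level splits: k=1: (M1..M1)·(M2..M4) → 0+1820+5·5·18 = 2270; k=2: (M1..M2)·(M3..M4) → 250+2340+5·10·18 = 3490; k=3: (M1..M3)·(M4..M4) → 900+0+5·13·18 = 2070.
Best split is after M3, i.e. k = 3.

3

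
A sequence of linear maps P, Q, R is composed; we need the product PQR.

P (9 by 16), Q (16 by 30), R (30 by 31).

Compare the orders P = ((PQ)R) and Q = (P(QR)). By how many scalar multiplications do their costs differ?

Order P = ((PQ)R): (PQ): 9×16 by 16×30 → 9×30, cost 9·16·30 = 4320; ((PQ)R): 9×30 by 30×31 → 9×31, cost 9·30·31 = 8370; cumulative 12690. Total 12690.
Order Q = (P(QR)): (QR): 16×30 by 30×31 → 16×31, cost 16·30·31 = 14880; (P(QR)): 9×16 by 16×31 → 9×31, cost 9·16·31 = 4464; cumulative 19344. Total 19344.
Difference: |12690 − 19344| = 6654.

6654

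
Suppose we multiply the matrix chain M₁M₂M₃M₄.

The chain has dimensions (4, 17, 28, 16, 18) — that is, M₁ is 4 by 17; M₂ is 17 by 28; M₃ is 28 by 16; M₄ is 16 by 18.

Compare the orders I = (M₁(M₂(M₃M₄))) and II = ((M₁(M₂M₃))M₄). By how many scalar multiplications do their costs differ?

Order I = (M₁(M₂(M₃M₄))): (M₃M₄): 28×16 by 16×18 → 28×18, cost 28·16·18 = 8064; (M₂(M₃M₄)): 17×28 by 28×18 → 17×18, cost 17·28·18 = 8568; cumulative 16632; (M₁(M₂(M₃M₄))): 4×17 by 17×18 → 4×18, cost 4·17·18 = 1224; cumulative 17856. Total 17856.
Order II = ((M₁(M₂M₃))M₄): (M₂M₃): 17×28 by 28×16 → 17×16, cost 17·28·16 = 7616; (M₁(M₂M₃)): 4×17 by 17×16 → 4×16, cost 4·17·16 = 1088; cumulative 8704; ((M₁(M₂M₃))M₄): 4×16 by 16×18 → 4×18, cost 4·16·18 = 1152; cumulative 9856. Total 9856.
Difference: |17856 − 9856| = 8000.

8000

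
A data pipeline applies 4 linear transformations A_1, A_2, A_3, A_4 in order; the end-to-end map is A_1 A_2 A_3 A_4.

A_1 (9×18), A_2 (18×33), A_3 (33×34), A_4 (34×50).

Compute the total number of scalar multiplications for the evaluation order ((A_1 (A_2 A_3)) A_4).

41004

(A_2 A_3): 18×33 by 33×34 → 18×34, cost 18·33·34 = 20196
(A_1 (A_2 A_3)): 9×18 by 18×34 → 9×34, cost 9·18·34 = 5508; cumulative 25704
((A_1 (A_2 A_3)) A_4): 9×34 by 34×50 → 9×50, cost 9·34·50 = 15300; cumulative 41004
Total: 41004 scalar multiplications.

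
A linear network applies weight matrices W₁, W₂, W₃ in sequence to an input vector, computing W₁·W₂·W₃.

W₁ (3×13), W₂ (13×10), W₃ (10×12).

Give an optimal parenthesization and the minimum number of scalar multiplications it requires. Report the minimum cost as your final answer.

(W₁·(W₂·W₃)): cost 2028.
((W₁·W₂)·W₃): cost 750.
Optimal: ((W₁·W₂)·W₃) with cost 750.

750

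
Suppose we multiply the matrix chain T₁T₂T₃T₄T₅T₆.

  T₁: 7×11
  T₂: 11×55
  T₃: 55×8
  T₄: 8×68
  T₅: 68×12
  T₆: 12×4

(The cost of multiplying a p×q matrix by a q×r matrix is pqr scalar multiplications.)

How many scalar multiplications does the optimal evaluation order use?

9928

Adjacent pairs: T₁T₂ = 7·11·55 = 4235; T₂T₃ = 11·55·8 = 4840; T₃T₄ = 55·8·68 = 29920; T₄T₅ = 8·68·12 = 6528; T₅T₆ = 68·12·4 = 3264.
Length 3: T₁..T₃: k=1: 0+4840+7·11·8=5456; k=2: 4235+0+7·55·8=7315 → min 5456 | T₂..T₄: k=2: 0+29920+11·55·68=71060; k=3: 4840+0+11·8·68=10824 → min 10824 | T₃..T₅: k=3: 0+6528+55·8·12=11808; k=4: 29920+0+55·68·12=74800 → min 11808 | T₄..T₆: k=4: 0+3264+8·68·4=5440; k=5: 6528+0+8·12·4=6912 → min 5440.
Length 4: T₁..T₄: k=1: 0+10824+7·11·68=16060; k=2: 4235+29920+7·55·68=60335; k=3: 5456+0+7·8·68=9264 → min 9264 | T₂..T₅: k=2: 0+11808+11·55·12=19068; k=3: 4840+6528+11·8·12=12424; k=4: 10824+0+11·68·12=19800 → min 12424 | T₃..T₆: k=3: 0+5440+55·8·4=7200; k=4: 29920+3264+55·68·4=48144; k=5: 11808+0+55·12·4=14448 → min 7200.
Length 5: T₁..T₅: k=1: 0+12424+7·11·12=13348; k=2: 4235+11808+7·55·12=20663; k=3: 5456+6528+7·8·12=12656; k=4: 9264+0+7·68·12=14976 → min 12656 | T₂..T₆: k=2: 0+7200+11·55·4=9620; k=3: 4840+5440+11·8·4=10632; k=4: 10824+3264+11·68·4=17080; k=5: 12424+0+11·12·4=12952 → min 9620.
Length 6: T₁..T₆: k=1: 0+9620+7·11·4=9928; k=2: 4235+7200+7·55·4=12975; k=3: 5456+5440+7·8·4=11120; k=4: 9264+3264+7·68·4=14432; k=5: 12656+0+7·12·4=12992 → min 9928.
Optimal order: (T₁(T₂(T₃(T₄(T₅T₆))))) with cost 9928.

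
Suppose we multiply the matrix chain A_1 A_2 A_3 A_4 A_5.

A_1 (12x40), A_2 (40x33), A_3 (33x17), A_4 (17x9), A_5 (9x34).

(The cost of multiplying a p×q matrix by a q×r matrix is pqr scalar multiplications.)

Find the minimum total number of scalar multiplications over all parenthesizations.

Adjacent pairs: A_1A_2 = 12·40·33 = 15840; A_2A_3 = 40·33·17 = 22440; A_3A_4 = 33·17·9 = 5049; A_4A_5 = 17·9·34 = 5202.
Length 3: A_1..A_3: k=1: 0+22440+12·40·17=30600; k=2: 15840+0+12·33·17=22572 → min 22572 | A_2..A_4: k=2: 0+5049+40·33·9=16929; k=3: 22440+0+40·17·9=28560 → min 16929 | A_3..A_5: k=3: 0+5202+33·17·34=24276; k=4: 5049+0+33·9·34=15147 → min 15147.
Length 4: A_1..A_4: k=1: 0+16929+12·40·9=21249; k=2: 15840+5049+12·33·9=24453; k=3: 22572+0+12·17·9=24408 → min 21249 | A_2..A_5: k=2: 0+15147+40·33·34=60027; k=3: 22440+5202+40·17·34=50762; k=4: 16929+0+40·9·34=29169 → min 29169.
Length 5: A_1..A_5: k=1: 0+29169+12·40·34=45489; k=2: 15840+15147+12·33·34=44451; k=3: 22572+5202+12·17·34=34710; k=4: 21249+0+12·9·34=24921 → min 24921.
Optimal order: ((A_1 (A_2 (A_3 A_4))) A_5) with cost 24921.

24921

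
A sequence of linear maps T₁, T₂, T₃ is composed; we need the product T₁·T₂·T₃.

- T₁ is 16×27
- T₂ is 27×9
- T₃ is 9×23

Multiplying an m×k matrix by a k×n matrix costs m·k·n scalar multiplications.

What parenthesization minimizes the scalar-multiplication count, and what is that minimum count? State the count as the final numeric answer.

(T₁·(T₂·T₃)): cost 15525.
((T₁·T₂)·T₃): cost 7200.
Optimal: ((T₁·T₂)·T₃) with cost 7200.

7200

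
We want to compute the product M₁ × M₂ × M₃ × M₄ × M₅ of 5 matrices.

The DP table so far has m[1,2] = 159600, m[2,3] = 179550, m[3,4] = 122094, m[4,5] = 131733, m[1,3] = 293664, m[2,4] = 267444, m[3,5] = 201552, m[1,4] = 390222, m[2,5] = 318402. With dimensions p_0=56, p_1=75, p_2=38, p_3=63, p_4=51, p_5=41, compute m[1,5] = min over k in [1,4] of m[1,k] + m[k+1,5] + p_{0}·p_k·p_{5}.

m[1,5] = min over k∈[1,4] of m[1,k]+m[k+1,5]+p_{0}·p_k·p_{5}.
k=1: 0 + 318402 + 56·75·41 = 490602; k=2: 159600 + 201552 + 56·38·41 = 448400; k=3: 293664 + 131733 + 56·63·41 = 570045; k=4: 390222 + 0 + 56·51·41 = 507318.
Minimum: 448400 at k=2.

448400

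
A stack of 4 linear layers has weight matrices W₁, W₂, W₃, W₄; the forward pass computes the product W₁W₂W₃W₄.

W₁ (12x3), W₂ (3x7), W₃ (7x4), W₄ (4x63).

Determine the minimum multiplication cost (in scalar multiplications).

3108

Adjacent pairs: W₁W₂ = 12·3·7 = 252; W₂W₃ = 3·7·4 = 84; W₃W₄ = 7·4·63 = 1764.
Length 3: W₁..W₃: k=1: 0+84+12·3·4=228; k=2: 252+0+12·7·4=588 → min 228 | W₂..W₄: k=2: 0+1764+3·7·63=3087; k=3: 84+0+3·4·63=840 → min 840.
Length 4: W₁..W₄: k=1: 0+840+12·3·63=3108; k=2: 252+1764+12·7·63=7308; k=3: 228+0+12·4·63=3252 → min 3108.
Optimal order: (W₁((W₂W₃)W₄)) with cost 3108.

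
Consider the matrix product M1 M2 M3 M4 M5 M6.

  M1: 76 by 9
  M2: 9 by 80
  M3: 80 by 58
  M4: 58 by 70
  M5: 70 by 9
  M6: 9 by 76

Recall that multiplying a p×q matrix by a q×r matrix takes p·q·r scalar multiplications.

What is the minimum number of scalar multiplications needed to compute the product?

Adjacent pairs: M1M2 = 76·9·80 = 54720; M2M3 = 9·80·58 = 41760; M3M4 = 80·58·70 = 324800; M4M5 = 58·70·9 = 36540; M5M6 = 70·9·76 = 47880.
Length 3: M1..M3: k=1: 0+41760+76·9·58=81432; k=2: 54720+0+76·80·58=407360 → min 81432 | M2..M4: k=2: 0+324800+9·80·70=375200; k=3: 41760+0+9·58·70=78300 → min 78300 | M3..M5: k=3: 0+36540+80·58·9=78300; k=4: 324800+0+80·70·9=375200 → min 78300 | M4..M6: k=4: 0+47880+58·70·76=356440; k=5: 36540+0+58·9·76=76212 → min 76212.
Length 4: M1..M4: k=1: 0+78300+76·9·70=126180; k=2: 54720+324800+76·80·70=805120; k=3: 81432+0+76·58·70=389992 → min 126180 | M2..M5: k=2: 0+78300+9·80·9=84780; k=3: 41760+36540+9·58·9=82998; k=4: 78300+0+9·70·9=83970 → min 82998 | M3..M6: k=3: 0+76212+80·58·76=428852; k=4: 324800+47880+80·70·76=798280; k=5: 78300+0+80·9·76=133020 → min 133020.
Length 5: M1..M5: k=1: 0+82998+76·9·9=89154; k=2: 54720+78300+76·80·9=187740; k=3: 81432+36540+76·58·9=157644; k=4: 126180+0+76·70·9=174060 → min 89154 | M2..M6: k=2: 0+133020+9·80·76=187740; k=3: 41760+76212+9·58·76=157644; k=4: 78300+47880+9·70·76=174060; k=5: 82998+0+9·9·76=89154 → min 89154.
Length 6: M1..M6: k=1: 0+89154+76·9·76=141138; k=2: 54720+133020+76·80·76=649820; k=3: 81432+76212+76·58·76=492652; k=4: 126180+47880+76·70·76=578380; k=5: 89154+0+76·9·76=141138 → min 141138.
Optimal order: (M1 (((M2 M3) (M4 M5)) M6)) with cost 141138.

141138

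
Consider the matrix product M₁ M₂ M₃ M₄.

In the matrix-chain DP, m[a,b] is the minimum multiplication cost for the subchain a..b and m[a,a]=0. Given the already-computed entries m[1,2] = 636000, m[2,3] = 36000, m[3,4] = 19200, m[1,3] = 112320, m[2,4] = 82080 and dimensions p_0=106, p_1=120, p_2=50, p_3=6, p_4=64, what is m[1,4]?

153024

m[1,4] = min over k∈[1,3] of m[1,k]+m[k+1,4]+p_{0}·p_k·p_{4}.
k=1: 0 + 82080 + 106·120·64 = 896160; k=2: 636000 + 19200 + 106·50·64 = 994400; k=3: 112320 + 0 + 106·6·64 = 153024.
Minimum: 153024 at k=3.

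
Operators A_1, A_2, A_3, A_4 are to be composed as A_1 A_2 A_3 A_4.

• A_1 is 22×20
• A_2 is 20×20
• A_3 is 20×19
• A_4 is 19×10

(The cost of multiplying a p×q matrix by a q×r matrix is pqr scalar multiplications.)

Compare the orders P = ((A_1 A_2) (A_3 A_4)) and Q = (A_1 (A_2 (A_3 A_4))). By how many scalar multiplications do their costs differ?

4800

Order P = ((A_1 A_2) (A_3 A_4)): (A_1 A_2): 22×20 by 20×20 → 22×20, cost 22·20·20 = 8800; (A_3 A_4): 20×19 by 19×10 → 20×10, cost 20·19·10 = 3800; ((A_1 A_2) (A_3 A_4)): 22×20 by 20×10 → 22×10, cost 22·20·10 = 4400; cumulative 17000. Total 17000.
Order Q = (A_1 (A_2 (A_3 A_4))): (A_3 A_4): 20×19 by 19×10 → 20×10, cost 20·19·10 = 3800; (A_2 (A_3 A_4)): 20×20 by 20×10 → 20×10, cost 20·20·10 = 4000; cumulative 7800; (A_1 (A_2 (A_3 A_4))): 22×20 by 20×10 → 22×10, cost 22·20·10 = 4400; cumulative 12200. Total 12200.
Difference: |17000 − 12200| = 4800.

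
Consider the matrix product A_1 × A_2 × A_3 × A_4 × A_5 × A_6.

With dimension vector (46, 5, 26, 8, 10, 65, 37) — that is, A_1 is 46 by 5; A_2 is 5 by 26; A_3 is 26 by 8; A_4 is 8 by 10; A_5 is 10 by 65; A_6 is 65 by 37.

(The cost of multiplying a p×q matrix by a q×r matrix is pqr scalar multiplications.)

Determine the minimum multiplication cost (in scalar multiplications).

Adjacent pairs: A_1A_2 = 46·5·26 = 5980; A_2A_3 = 5·26·8 = 1040; A_3A_4 = 26·8·10 = 2080; A_4A_5 = 8·10·65 = 5200; A_5A_6 = 10·65·37 = 24050.
Length 3: A_1..A_3: k=1: 0+1040+46·5·8=2880; k=2: 5980+0+46·26·8=15548 → min 2880 | A_2..A_4: k=2: 0+2080+5·26·10=3380; k=3: 1040+0+5·8·10=1440 → min 1440 | A_3..A_5: k=3: 0+5200+26·8·65=18720; k=4: 2080+0+26·10·65=18980 → min 18720 | A_4..A_6: k=4: 0+24050+8·10·37=27010; k=5: 5200+0+8·65·37=24440 → min 24440.
Length 4: A_1..A_4: k=1: 0+1440+46·5·10=3740; k=2: 5980+2080+46·26·10=20020; k=3: 2880+0+46·8·10=6560 → min 3740 | A_2..A_5: k=2: 0+18720+5·26·65=27170; k=3: 1040+5200+5·8·65=8840; k=4: 1440+0+5·10·65=4690 → min 4690 | A_3..A_6: k=3: 0+24440+26·8·37=32136; k=4: 2080+24050+26·10·37=35750; k=5: 18720+0+26·65·37=81250 → min 32136.
Length 5: A_1..A_5: k=1: 0+4690+46·5·65=19640; k=2: 5980+18720+46·26·65=102440; k=3: 2880+5200+46·8·65=32000; k=4: 3740+0+46·10·65=33640 → min 19640 | A_2..A_6: k=2: 0+32136+5·26·37=36946; k=3: 1040+24440+5·8·37=26960; k=4: 1440+24050+5·10·37=27340; k=5: 4690+0+5·65·37=16715 → min 16715.
Length 6: A_1..A_6: k=1: 0+16715+46·5·37=25225; k=2: 5980+32136+46·26·37=82368; k=3: 2880+24440+46·8·37=40936; k=4: 3740+24050+46·10·37=44810; k=5: 19640+0+46·65·37=130270 → min 25225.
Optimal order: (A_1 × ((((A_2 × A_3) × A_4) × A_5) × A_6)) with cost 25225.

25225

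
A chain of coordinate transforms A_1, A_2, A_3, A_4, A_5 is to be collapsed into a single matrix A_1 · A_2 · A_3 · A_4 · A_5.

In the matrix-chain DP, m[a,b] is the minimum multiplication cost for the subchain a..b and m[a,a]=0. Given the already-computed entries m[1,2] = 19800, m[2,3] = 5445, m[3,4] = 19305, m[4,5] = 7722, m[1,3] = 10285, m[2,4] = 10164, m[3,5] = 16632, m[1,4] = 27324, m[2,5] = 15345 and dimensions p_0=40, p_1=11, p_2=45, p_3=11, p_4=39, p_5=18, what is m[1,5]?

23265

m[1,5] = min over k∈[1,4] of m[1,k]+m[k+1,5]+p_{0}·p_k·p_{5}.
k=1: 0 + 15345 + 40·11·18 = 23265; k=2: 19800 + 16632 + 40·45·18 = 68832; k=3: 10285 + 7722 + 40·11·18 = 25927; k=4: 27324 + 0 + 40·39·18 = 55404.
Minimum: 23265 at k=1.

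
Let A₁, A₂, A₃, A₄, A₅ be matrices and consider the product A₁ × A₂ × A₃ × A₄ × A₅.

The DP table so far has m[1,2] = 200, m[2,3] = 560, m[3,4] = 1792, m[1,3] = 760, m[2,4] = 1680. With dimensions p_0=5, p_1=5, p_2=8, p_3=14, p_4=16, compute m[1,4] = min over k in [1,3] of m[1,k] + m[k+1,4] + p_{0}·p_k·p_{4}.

m[1,4] = min over k∈[1,3] of m[1,k]+m[k+1,4]+p_{0}·p_k·p_{4}.
k=1: 0 + 1680 + 5·5·16 = 2080; k=2: 200 + 1792 + 5·8·16 = 2632; k=3: 760 + 0 + 5·14·16 = 1880.
Minimum: 1880 at k=3.

1880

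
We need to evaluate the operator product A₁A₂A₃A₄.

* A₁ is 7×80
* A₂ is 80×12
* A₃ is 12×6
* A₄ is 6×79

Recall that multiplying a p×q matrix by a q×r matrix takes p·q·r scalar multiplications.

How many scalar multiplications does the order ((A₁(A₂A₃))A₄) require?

12438

(A₂A₃): 80×12 by 12×6 → 80×6, cost 80·12·6 = 5760
(A₁(A₂A₃)): 7×80 by 80×6 → 7×6, cost 7·80·6 = 3360; cumulative 9120
((A₁(A₂A₃))A₄): 7×6 by 6×79 → 7×79, cost 7·6·79 = 3318; cumulative 12438
Total: 12438 scalar multiplications.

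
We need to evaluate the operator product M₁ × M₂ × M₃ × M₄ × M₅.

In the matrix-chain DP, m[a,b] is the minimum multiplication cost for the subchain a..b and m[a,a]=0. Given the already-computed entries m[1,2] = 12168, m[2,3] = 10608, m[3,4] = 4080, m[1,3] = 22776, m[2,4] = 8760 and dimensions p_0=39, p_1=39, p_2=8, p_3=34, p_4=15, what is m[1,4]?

m[1,4] = min over k∈[1,3] of m[1,k]+m[k+1,4]+p_{0}·p_k·p_{4}.
k=1: 0 + 8760 + 39·39·15 = 31575; k=2: 12168 + 4080 + 39·8·15 = 20928; k=3: 22776 + 0 + 39·34·15 = 42666.
Minimum: 20928 at k=2.

20928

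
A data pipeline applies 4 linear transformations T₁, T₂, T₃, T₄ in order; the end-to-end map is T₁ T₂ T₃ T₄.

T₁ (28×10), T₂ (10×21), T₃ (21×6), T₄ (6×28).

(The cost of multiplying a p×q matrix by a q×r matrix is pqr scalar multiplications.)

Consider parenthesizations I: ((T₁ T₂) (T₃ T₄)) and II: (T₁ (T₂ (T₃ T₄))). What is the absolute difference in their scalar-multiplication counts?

8624

Order I = ((T₁ T₂) (T₃ T₄)): (T₁ T₂): 28×10 by 10×21 → 28×21, cost 28·10·21 = 5880; (T₃ T₄): 21×6 by 6×28 → 21×28, cost 21·6·28 = 3528; ((T₁ T₂) (T₃ T₄)): 28×21 by 21×28 → 28×28, cost 28·21·28 = 16464; cumulative 25872. Total 25872.
Order II = (T₁ (T₂ (T₃ T₄))): (T₃ T₄): 21×6 by 6×28 → 21×28, cost 21·6·28 = 3528; (T₂ (T₃ T₄)): 10×21 by 21×28 → 10×28, cost 10·21·28 = 5880; cumulative 9408; (T₁ (T₂ (T₃ T₄))): 28×10 by 10×28 → 28×28, cost 28·10·28 = 7840; cumulative 17248. Total 17248.
Difference: |25872 − 17248| = 8624.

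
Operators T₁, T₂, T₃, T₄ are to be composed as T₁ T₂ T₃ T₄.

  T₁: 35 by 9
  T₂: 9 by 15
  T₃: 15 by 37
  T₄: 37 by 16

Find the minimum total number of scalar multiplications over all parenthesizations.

Adjacent pairs: T₁T₂ = 35·9·15 = 4725; T₂T₃ = 9·15·37 = 4995; T₃T₄ = 15·37·16 = 8880.
Length 3: T₁..T₃: k=1: 0+4995+35·9·37=16650; k=2: 4725+0+35·15·37=24150 → min 16650 | T₂..T₄: k=2: 0+8880+9·15·16=11040; k=3: 4995+0+9·37·16=10323 → min 10323.
Length 4: T₁..T₄: k=1: 0+10323+35·9·16=15363; k=2: 4725+8880+35·15·16=22005; k=3: 16650+0+35·37·16=37370 → min 15363.
Optimal order: (T₁ ((T₂ T₃) T₄)) with cost 15363.

15363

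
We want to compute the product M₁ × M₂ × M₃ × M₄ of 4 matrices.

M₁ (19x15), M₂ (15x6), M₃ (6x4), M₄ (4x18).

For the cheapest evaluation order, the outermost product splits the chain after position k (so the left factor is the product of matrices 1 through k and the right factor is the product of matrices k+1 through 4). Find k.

3

Adjacent pairs: M₁M₂ = 19·15·6 = 1710; M₂M₃ = 15·6·4 = 360; M₃M₄ = 6·4·18 = 432.
Length 3: M₁..M₃: k=1: 0+360+19·15·4=1500; k=2: 1710+0+19·6·4=2166 → min 1500 | M₂..M₄: k=2: 0+432+15·6·18=2052; k=3: 360+0+15·4·18=1440 → min 1440.
Top-level splits: k=1: (M₁..M₁)·(M₂..M₄) → 0+1440+19·15·18 = 6570; k=2: (M₁..M₂)·(M₃..M₄) → 1710+432+19·6·18 = 4194; k=3: (M₁..M₃)·(M₄..M₄) → 1500+0+19·4·18 = 2868.
Best split is after M₃, i.e. k = 3.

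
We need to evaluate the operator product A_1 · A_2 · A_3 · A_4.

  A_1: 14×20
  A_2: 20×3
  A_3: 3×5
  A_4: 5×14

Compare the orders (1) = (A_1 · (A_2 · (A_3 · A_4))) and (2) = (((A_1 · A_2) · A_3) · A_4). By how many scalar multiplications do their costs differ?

2940

Order (1) = (A_1 · (A_2 · (A_3 · A_4))): (A_3 · A_4): 3×5 by 5×14 → 3×14, cost 3·5·14 = 210; (A_2 · (A_3 · A_4)): 20×3 by 3×14 → 20×14, cost 20·3·14 = 840; cumulative 1050; (A_1 · (A_2 · (A_3 · A_4))): 14×20 by 20×14 → 14×14, cost 14·20·14 = 3920; cumulative 4970. Total 4970.
Order (2) = (((A_1 · A_2) · A_3) · A_4): (A_1 · A_2): 14×20 by 20×3 → 14×3, cost 14·20·3 = 840; ((A_1 · A_2) · A_3): 14×3 by 3×5 → 14×5, cost 14·3·5 = 210; cumulative 1050; (((A_1 · A_2) · A_3) · A_4): 14×5 by 5×14 → 14×14, cost 14·5·14 = 980; cumulative 2030. Total 2030.
Difference: |4970 − 2030| = 2940.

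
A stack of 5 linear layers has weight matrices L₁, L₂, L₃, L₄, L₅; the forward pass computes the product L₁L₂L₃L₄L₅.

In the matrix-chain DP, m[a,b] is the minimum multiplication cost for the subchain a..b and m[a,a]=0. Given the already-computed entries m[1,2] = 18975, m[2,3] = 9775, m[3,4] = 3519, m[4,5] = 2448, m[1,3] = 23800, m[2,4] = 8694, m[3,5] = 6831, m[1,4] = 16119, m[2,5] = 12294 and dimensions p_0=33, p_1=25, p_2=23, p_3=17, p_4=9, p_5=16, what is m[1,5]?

20871

m[1,5] = min over k∈[1,4] of m[1,k]+m[k+1,5]+p_{0}·p_k·p_{5}.
k=1: 0 + 12294 + 33·25·16 = 25494; k=2: 18975 + 6831 + 33·23·16 = 37950; k=3: 23800 + 2448 + 33·17·16 = 35224; k=4: 16119 + 0 + 33·9·16 = 20871.
Minimum: 20871 at k=4.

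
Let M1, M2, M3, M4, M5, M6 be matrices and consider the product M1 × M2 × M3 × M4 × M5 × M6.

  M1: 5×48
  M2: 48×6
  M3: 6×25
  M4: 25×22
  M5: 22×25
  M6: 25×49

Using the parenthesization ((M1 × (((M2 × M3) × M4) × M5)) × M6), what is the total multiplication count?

(M2 × M3): 48×6 by 6×25 → 48×25, cost 48·6·25 = 7200
((M2 × M3) × M4): 48×25 by 25×22 → 48×22, cost 48·25·22 = 26400; cumulative 33600
(((M2 × M3) × M4) × M5): 48×22 by 22×25 → 48×25, cost 48·22·25 = 26400; cumulative 60000
(M1 × (((M2 × M3) × M4) × M5)): 5×48 by 48×25 → 5×25, cost 5·48·25 = 6000; cumulative 66000
((M1 × (((M2 × M3) × M4) × M5)) × M6): 5×25 by 25×49 → 5×49, cost 5·25·49 = 6125; cumulative 72125
Total: 72125 scalar multiplications.

72125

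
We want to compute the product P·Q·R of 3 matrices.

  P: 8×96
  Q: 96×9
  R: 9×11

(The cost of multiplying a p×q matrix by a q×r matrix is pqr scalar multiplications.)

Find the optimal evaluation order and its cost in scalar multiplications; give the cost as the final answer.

(P·(Q·R)): cost 17952.
((P·Q)·R): cost 7704.
Optimal: ((P·Q)·R) with cost 7704.

7704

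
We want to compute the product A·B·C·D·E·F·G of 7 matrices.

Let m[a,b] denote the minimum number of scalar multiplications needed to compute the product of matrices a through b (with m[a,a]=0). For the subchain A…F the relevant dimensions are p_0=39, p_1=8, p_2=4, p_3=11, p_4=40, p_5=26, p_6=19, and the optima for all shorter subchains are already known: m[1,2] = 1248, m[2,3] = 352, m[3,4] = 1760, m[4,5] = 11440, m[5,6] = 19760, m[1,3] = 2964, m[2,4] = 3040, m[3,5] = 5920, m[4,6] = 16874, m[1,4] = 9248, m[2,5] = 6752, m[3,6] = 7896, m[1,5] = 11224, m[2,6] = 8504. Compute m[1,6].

12108

m[1,6] = min over k∈[1,5] of m[1,k]+m[k+1,6]+p_{0}·p_k·p_{6}.
k=1: 0 + 8504 + 39·8·19 = 14432; k=2: 1248 + 7896 + 39·4·19 = 12108; k=3: 2964 + 16874 + 39·11·19 = 27989; k=4: 9248 + 19760 + 39·40·19 = 58648; k=5: 11224 + 0 + 39·26·19 = 30490.
Minimum: 12108 at k=2.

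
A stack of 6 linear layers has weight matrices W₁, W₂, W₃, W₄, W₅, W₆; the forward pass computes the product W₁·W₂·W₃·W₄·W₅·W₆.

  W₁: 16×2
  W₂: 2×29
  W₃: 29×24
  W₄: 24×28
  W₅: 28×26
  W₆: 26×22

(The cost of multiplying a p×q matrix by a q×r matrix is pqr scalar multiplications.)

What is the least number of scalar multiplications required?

Adjacent pairs: W₁W₂ = 16·2·29 = 928; W₂W₃ = 2·29·24 = 1392; W₃W₄ = 29·24·28 = 19488; W₄W₅ = 24·28·26 = 17472; W₅W₆ = 28·26·22 = 16016.
Length 3: W₁..W₃: k=1: 0+1392+16·2·24=2160; k=2: 928+0+16·29·24=12064 → min 2160 | W₂..W₄: k=2: 0+19488+2·29·28=21112; k=3: 1392+0+2·24·28=2736 → min 2736 | W₃..W₅: k=3: 0+17472+29·24·26=35568; k=4: 19488+0+29·28·26=40600 → min 35568 | W₄..W₆: k=4: 0+16016+24·28·22=30800; k=5: 17472+0+24·26·22=31200 → min 30800.
Length 4: W₁..W₄: k=1: 0+2736+16·2·28=3632; k=2: 928+19488+16·29·28=33408; k=3: 2160+0+16·24·28=12912 → min 3632 | W₂..W₅: k=2: 0+35568+2·29·26=37076; k=3: 1392+17472+2·24·26=20112; k=4: 2736+0+2·28·26=4192 → min 4192 | W₃..W₆: k=3: 0+30800+29·24·22=46112; k=4: 19488+16016+29·28·22=53368; k=5: 35568+0+29·26·22=52156 → min 46112.
Length 5: W₁..W₅: k=1: 0+4192+16·2·26=5024; k=2: 928+35568+16·29·26=48560; k=3: 2160+17472+16·24·26=29616; k=4: 3632+0+16·28·26=15280 → min 5024 | W₂..W₆: k=2: 0+46112+2·29·22=47388; k=3: 1392+30800+2·24·22=33248; k=4: 2736+16016+2·28·22=19984; k=5: 4192+0+2·26·22=5336 → min 5336.
Length 6: W₁..W₆: k=1: 0+5336+16·2·22=6040; k=2: 928+46112+16·29·22=57248; k=3: 2160+30800+16·24·22=41408; k=4: 3632+16016+16·28·22=29504; k=5: 5024+0+16·26·22=14176 → min 6040.
Optimal order: (W₁·((((W₂·W₃)·W₄)·W₅)·W₆)) with cost 6040.

6040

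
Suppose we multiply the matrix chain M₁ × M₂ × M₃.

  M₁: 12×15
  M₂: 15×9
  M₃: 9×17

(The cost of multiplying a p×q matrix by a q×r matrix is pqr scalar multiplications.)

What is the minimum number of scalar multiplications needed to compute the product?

3456

Order (M₁ × (M₂ × M₃)): (M₂ × M₃): 15×9 by 9×17 → 15×17, cost 15·9·17 = 2295; (M₁ × (M₂ × M₃)): 12×15 by 15×17 → 12×17, cost 12·15·17 = 3060; cumulative 5355. Total 5355.
Order ((M₁ × M₂) × M₃): (M₁ × M₂): 12×15 by 15×9 → 12×9, cost 12·15·9 = 1620; ((M₁ × M₂) × M₃): 12×9 by 9×17 → 12×17, cost 12·9·17 = 1836; cumulative 3456. Total 3456.
Minimum: 3456.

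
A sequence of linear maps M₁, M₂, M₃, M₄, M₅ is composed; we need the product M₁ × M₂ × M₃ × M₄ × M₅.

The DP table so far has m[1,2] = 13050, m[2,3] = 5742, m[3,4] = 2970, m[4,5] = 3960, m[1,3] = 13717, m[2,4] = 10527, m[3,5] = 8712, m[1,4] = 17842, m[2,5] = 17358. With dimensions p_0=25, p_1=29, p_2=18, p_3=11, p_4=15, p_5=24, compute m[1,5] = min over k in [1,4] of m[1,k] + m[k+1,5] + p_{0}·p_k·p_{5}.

m[1,5] = min over k∈[1,4] of m[1,k]+m[k+1,5]+p_{0}·p_k·p_{5}.
k=1: 0 + 17358 + 25·29·24 = 34758; k=2: 13050 + 8712 + 25·18·24 = 32562; k=3: 13717 + 3960 + 25·11·24 = 24277; k=4: 17842 + 0 + 25·15·24 = 26842.
Minimum: 24277 at k=3.

24277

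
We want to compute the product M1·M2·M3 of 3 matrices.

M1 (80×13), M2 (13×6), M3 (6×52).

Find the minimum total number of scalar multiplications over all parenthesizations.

31200

Order (M1·(M2·M3)): (M2·M3): 13×6 by 6×52 → 13×52, cost 13·6·52 = 4056; (M1·(M2·M3)): 80×13 by 13×52 → 80×52, cost 80·13·52 = 54080; cumulative 58136. Total 58136.
Order ((M1·M2)·M3): (M1·M2): 80×13 by 13×6 → 80×6, cost 80·13·6 = 6240; ((M1·M2)·M3): 80×6 by 6×52 → 80×52, cost 80·6·52 = 24960; cumulative 31200. Total 31200.
Minimum: 31200.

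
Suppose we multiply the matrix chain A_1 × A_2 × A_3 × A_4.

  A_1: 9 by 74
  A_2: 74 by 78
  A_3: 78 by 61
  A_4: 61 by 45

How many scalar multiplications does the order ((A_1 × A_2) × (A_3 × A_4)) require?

297648

(A_1 × A_2): 9×74 by 74×78 → 9×78, cost 9·74·78 = 51948
(A_3 × A_4): 78×61 by 61×45 → 78×45, cost 78·61·45 = 214110
((A_1 × A_2) × (A_3 × A_4)): 9×78 by 78×45 → 9×45, cost 9·78·45 = 31590; cumulative 297648
Total: 297648 scalar multiplications.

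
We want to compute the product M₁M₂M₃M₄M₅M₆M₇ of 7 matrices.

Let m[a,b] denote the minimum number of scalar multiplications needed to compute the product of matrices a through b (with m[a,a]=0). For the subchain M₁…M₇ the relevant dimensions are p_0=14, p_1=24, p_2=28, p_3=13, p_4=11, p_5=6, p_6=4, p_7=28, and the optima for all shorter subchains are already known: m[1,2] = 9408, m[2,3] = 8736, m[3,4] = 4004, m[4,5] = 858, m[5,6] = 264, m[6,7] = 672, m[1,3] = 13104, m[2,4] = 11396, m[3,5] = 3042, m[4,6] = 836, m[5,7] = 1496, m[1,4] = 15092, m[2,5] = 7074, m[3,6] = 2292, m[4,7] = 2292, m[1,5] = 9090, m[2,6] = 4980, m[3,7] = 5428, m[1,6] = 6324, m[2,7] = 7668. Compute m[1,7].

m[1,7] = min over k∈[1,6] of m[1,k]+m[k+1,7]+p_{0}·p_k·p_{7}.
k=1: 0 + 7668 + 14·24·28 = 17076; k=2: 9408 + 5428 + 14·28·28 = 25812; k=3: 13104 + 2292 + 14·13·28 = 20492; k=4: 15092 + 1496 + 14·11·28 = 20900; k=5: 9090 + 672 + 14·6·28 = 12114; k=6: 6324 + 0 + 14·4·28 = 7892.
Minimum: 7892 at k=6.

7892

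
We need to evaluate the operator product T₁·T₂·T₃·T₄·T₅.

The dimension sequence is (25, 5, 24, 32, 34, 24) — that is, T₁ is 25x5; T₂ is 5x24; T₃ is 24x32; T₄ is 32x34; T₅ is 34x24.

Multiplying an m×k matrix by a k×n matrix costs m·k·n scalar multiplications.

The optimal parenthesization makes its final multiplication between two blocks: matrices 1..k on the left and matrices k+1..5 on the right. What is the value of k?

Adjacent pairs: T₁T₂ = 25·5·24 = 3000; T₂T₃ = 5·24·32 = 3840; T₃T₄ = 24·32·34 = 26112; T₄T₅ = 32·34·24 = 26112.
Length 3: T₁..T₃: k=1: 0+3840+25·5·32=7840; k=2: 3000+0+25·24·32=22200 → min 7840 | T₂..T₄: k=2: 0+26112+5·24·34=30192; k=3: 3840+0+5·32·34=9280 → min 9280 | T₃..T₅: k=3: 0+26112+24·32·24=44544; k=4: 26112+0+24·34·24=45696 → min 44544.
Length 4: T₁..T₄: k=1: 0+9280+25·5·34=13530; k=2: 3000+26112+25·24·34=49512; k=3: 7840+0+25·32·34=35040 → min 13530 | T₂..T₅: k=2: 0+44544+5·24·24=47424; k=3: 3840+26112+5·32·24=33792; k=4: 9280+0+5·34·24=13360 → min 13360.
Top-level splits: k=1: (T₁..T₁)·(T₂..T₅) → 0+13360+25·5·24 = 16360; k=2: (T₁..T₂)·(T₃..T₅) → 3000+44544+25·24·24 = 61944; k=3: (T₁..T₃)·(T₄..T₅) → 7840+26112+25·32·24 = 53152; k=4: (T₁..T₄)·(T₅..T₅) → 13530+0+25·34·24 = 33930.
Best split is after T₁, i.e. k = 1.

1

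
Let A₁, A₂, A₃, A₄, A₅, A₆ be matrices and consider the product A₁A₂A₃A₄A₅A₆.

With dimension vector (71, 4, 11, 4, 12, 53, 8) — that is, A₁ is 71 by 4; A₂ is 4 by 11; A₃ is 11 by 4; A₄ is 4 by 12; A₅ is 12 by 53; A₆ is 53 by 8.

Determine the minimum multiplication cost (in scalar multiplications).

Adjacent pairs: A₁A₂ = 71·4·11 = 3124; A₂A₃ = 4·11·4 = 176; A₃A₄ = 11·4·12 = 528; A₄A₅ = 4·12·53 = 2544; A₅A₆ = 12·53·8 = 5088.
Length 3: A₁..A₃: k=1: 0+176+71·4·4=1312; k=2: 3124+0+71·11·4=6248 → min 1312 | A₂..A₄: k=2: 0+528+4·11·12=1056; k=3: 176+0+4·4·12=368 → min 368 | A₃..A₅: k=3: 0+2544+11·4·53=4876; k=4: 528+0+11·12·53=7524 → min 4876 | A₄..A₆: k=4: 0+5088+4·12·8=5472; k=5: 2544+0+4·53·8=4240 → min 4240.
Length 4: A₁..A₄: k=1: 0+368+71·4·12=3776; k=2: 3124+528+71·11·12=13024; k=3: 1312+0+71·4·12=4720 → min 3776 | A₂..A₅: k=2: 0+4876+4·11·53=7208; k=3: 176+2544+4·4·53=3568; k=4: 368+0+4·12·53=2912 → min 2912 | A₃..A₆: k=3: 0+4240+11·4·8=4592; k=4: 528+5088+11·12·8=6672; k=5: 4876+0+11·53·8=9540 → min 4592.
Length 5: A₁..A₅: k=1: 0+2912+71·4·53=17964; k=2: 3124+4876+71·11·53=49393; k=3: 1312+2544+71·4·53=18908; k=4: 3776+0+71·12·53=48932 → min 17964 | A₂..A₆: k=2: 0+4592+4·11·8=4944; k=3: 176+4240+4·4·8=4544; k=4: 368+5088+4·12·8=5840; k=5: 2912+0+4·53·8=4608 → min 4544.
Length 6: A₁..A₆: k=1: 0+4544+71·4·8=6816; k=2: 3124+4592+71·11·8=13964; k=3: 1312+4240+71·4·8=7824; k=4: 3776+5088+71·12·8=15680; k=5: 17964+0+71·53·8=48068 → min 6816.
Optimal order: (A₁((A₂A₃)((A₄A₅)A₆))) with cost 6816.

6816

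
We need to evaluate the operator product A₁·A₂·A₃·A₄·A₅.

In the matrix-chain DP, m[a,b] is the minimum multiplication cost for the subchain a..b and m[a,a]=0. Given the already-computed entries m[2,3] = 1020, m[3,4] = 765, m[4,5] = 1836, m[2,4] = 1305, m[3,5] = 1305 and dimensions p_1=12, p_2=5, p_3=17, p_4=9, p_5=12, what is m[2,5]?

m[2,5] = min over k∈[2,4] of m[2,k]+m[k+1,5]+p_{1}·p_k·p_{5}.
k=2: 0 + 1305 + 12·5·12 = 2025; k=3: 1020 + 1836 + 12·17·12 = 5304; k=4: 1305 + 0 + 12·9·12 = 2601.
Minimum: 2025 at k=2.

2025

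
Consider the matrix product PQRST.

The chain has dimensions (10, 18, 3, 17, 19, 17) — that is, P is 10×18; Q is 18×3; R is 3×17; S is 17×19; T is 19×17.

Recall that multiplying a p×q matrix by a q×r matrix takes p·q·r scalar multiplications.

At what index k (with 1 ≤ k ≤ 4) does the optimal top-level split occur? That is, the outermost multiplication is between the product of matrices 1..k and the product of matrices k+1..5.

2

Adjacent pairs: PQ = 10·18·3 = 540; QR = 18·3·17 = 918; RS = 3·17·19 = 969; ST = 17·19·17 = 5491.
Length 3: P..R: k=1: 0+918+10·18·17=3978; k=2: 540+0+10·3·17=1050 → min 1050 | Q..S: k=2: 0+969+18·3·19=1995; k=3: 918+0+18·17·19=6732 → min 1995 | R..T: k=3: 0+5491+3·17·17=6358; k=4: 969+0+3·19·17=1938 → min 1938.
Length 4: P..S: k=1: 0+1995+10·18·19=5415; k=2: 540+969+10·3·19=2079; k=3: 1050+0+10·17·19=4280 → min 2079 | Q..T: k=2: 0+1938+18·3·17=2856; k=3: 918+5491+18·17·17=11611; k=4: 1995+0+18·19·17=7809 → min 2856.
Top-level splits: k=1: (P..P)·(Q..T) → 0+2856+10·18·17 = 5916; k=2: (P..Q)·(R..T) → 540+1938+10·3·17 = 2988; k=3: (P..R)·(S..T) → 1050+5491+10·17·17 = 9431; k=4: (P..S)·(T..T) → 2079+0+10·19·17 = 5309.
Best split is after Q, i.e. k = 2.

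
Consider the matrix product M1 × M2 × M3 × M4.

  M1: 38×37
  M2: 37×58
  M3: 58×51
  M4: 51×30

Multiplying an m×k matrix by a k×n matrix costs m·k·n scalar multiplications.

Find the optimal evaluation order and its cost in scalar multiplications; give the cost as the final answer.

195300

Adjacent pairs: M1M2 = 38·37·58 = 81548; M2M3 = 37·58·51 = 109446; M3M4 = 58·51·30 = 88740.
Length 3: M1..M3: k=1: 0+109446+38·37·51=181152; k=2: 81548+0+38·58·51=193952 → min 181152 | M2..M4: k=2: 0+88740+37·58·30=153120; k=3: 109446+0+37·51·30=166056 → min 153120.
Length 4: M1..M4: k=1: 0+153120+38·37·30=195300; k=2: 81548+88740+38·58·30=236408; k=3: 181152+0+38·51·30=239292 → min 195300.
Optimal parenthesization: (M1 × (M2 × (M3 × M4))) with cost 195300.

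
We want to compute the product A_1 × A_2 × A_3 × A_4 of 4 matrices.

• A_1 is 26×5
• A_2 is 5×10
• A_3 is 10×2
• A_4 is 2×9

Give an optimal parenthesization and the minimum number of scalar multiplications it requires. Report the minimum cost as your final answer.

Adjacent pairs: A_1A_2 = 26·5·10 = 1300; A_2A_3 = 5·10·2 = 100; A_3A_4 = 10·2·9 = 180.
Length 3: A_1..A_3: k=1: 0+100+26·5·2=360; k=2: 1300+0+26·10·2=1820 → min 360 | A_2..A_4: k=2: 0+180+5·10·9=630; k=3: 100+0+5·2·9=190 → min 190.
Length 4: A_1..A_4: k=1: 0+190+26·5·9=1360; k=2: 1300+180+26·10·9=3820; k=3: 360+0+26·2·9=828 → min 828.
Optimal parenthesization: ((A_1 × (A_2 × A_3)) × A_4) with cost 828.

828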